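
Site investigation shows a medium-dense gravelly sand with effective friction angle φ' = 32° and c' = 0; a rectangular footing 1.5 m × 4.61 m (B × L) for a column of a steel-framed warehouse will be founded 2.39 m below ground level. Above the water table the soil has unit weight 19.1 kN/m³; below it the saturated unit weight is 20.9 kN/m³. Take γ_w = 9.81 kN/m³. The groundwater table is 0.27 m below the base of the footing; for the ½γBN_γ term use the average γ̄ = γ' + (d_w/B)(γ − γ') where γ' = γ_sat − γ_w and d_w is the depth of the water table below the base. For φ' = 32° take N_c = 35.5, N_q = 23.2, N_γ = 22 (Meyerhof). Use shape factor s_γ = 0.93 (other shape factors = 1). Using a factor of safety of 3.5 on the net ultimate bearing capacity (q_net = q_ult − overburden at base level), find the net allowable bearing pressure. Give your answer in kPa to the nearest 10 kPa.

q_all(net) ≈ 340 kPa

Effective surcharge at the founding depth q = γ·D_f = 19.1 × 2.39 = 45.649 kPa.
With d_w = 0.27 m < B, γ̄ = 11.09 + (0.27/1.5) × (19.1 − 11.09) = 12.532 kN/m³.
q_ult = q·N_q + 0.5·γ·B·N_γ·s_γ
     = 45.649 × 23.2 + 0.5 × 12.532 × 1.5 × 22 × 0.93
     = 1059.1 + 192.3 = 1251.4 kPa.
q_net = 1251.4 − 45.649 = 1205.7 kPa.
q_all(net) = 1205.7 / 3.5 = 344.49 kPa.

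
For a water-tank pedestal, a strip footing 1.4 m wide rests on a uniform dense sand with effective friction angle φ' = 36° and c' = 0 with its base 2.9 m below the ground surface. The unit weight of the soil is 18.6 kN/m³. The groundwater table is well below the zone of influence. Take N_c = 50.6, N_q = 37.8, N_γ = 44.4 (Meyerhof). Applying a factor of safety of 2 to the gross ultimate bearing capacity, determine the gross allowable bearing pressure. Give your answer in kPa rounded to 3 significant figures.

q_all ≈ 1310 kPa

q = γ·D_f = 18.6 × 2.9 = 53.94 kPa.
q·N_q = 53.94 × 37.8 = 2038.9 kPa
0.5·γ·B·N_γ = 0.5 × 18.6 × 1.4 × 44.4 = 578.09 kPa
q_ult = 2038.9 + 578.09 = 2617 kPa.
q_all = q_ult / FS = 2617 / 2 = 1308.5 kPa.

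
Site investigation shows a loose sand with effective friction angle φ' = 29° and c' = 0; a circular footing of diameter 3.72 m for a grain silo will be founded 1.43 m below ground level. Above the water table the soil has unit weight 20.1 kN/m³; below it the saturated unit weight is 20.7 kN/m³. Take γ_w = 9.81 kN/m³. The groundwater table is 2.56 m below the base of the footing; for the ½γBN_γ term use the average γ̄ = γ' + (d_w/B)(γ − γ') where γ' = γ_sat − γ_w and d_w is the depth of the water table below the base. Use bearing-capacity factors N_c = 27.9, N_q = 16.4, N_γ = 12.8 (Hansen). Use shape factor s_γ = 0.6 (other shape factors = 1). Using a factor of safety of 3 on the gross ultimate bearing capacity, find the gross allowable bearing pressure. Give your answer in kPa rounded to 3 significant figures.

q_all ≈ 239 kPa

Effective surcharge at the founding depth q = γ·D_f = 20.1 × 1.43 = 28.743 kPa.
With d_w = 2.56 m < B, γ̄ = 10.89 + (2.56/3.72) × (20.1 − 10.89) = 17.228 kN/m³.
q_ult = q·N_q + 0.5·γ·B·N_γ·s_γ
     = 28.743 × 16.4 + 0.5 × 17.228 × 3.72 × 12.8 × 0.6
     = 471.39 + 246.1 = 717.48 kPa.
q_all = 717.48 / 3 = 239.16 kPa.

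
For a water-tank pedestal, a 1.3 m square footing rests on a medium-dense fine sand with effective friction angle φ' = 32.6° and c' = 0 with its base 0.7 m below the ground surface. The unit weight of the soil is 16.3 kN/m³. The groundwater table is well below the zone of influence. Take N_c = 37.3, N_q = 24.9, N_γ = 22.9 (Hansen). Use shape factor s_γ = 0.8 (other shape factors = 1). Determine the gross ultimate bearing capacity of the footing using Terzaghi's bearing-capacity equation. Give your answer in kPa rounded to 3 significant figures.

q_ult ≈ 478 kPa

Effective surcharge at the founding depth q = γ·D_f = 16.3 × 0.7 = 11.41 kPa.
q_ult = q·N_q + 0.5·γ·B·N_γ·s_γ
     = 11.41 × 24.9 + 0.5 × 16.3 × 1.3 × 22.9 × 0.8
     = 284.11 + 194.1 = 478.21 kPa.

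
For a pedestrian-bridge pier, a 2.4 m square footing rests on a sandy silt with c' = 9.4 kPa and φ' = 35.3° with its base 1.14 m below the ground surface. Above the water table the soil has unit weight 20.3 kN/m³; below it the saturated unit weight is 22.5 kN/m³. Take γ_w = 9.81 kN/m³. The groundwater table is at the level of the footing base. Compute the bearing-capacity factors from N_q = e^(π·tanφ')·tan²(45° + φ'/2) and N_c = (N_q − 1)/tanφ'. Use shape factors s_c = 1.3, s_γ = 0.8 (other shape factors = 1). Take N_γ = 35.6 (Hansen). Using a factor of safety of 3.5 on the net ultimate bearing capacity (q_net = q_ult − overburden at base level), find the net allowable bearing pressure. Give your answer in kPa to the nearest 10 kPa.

N_q = e^(π·tan35.3°)·tan²(62.65°) = 34.57; N_c = (N_q − 1)/tanφ' = 47.41.
q = γ·D_f = 20.3 × 1.14 = 23.142 kPa.
For the ½γBN_γ term take γ' = 22.5 − 9.81 = 12.69 kN/m³ (soil below base is submerged).
c·N_c·s_c = 9.4 × 47.406 × 1.3 = 579.3 kPa
q·N_q = 23.142 × 34.565 = 799.91 kPa
0.5·γ·B·N_γ·s_γ = 0.5 × 12.69 × 2.4 × 35.6 × 0.8 = 433.69 kPa
q_ult = 579.3 + 799.91 + 433.69 = 1812.9 kPa.
q_net = 1812.9 − 23.142 = 1789.8 kPa.
q_all(net) = 1789.8 / 3.5 = 511.36 kPa.

q_all(net) ≈ 510 kPa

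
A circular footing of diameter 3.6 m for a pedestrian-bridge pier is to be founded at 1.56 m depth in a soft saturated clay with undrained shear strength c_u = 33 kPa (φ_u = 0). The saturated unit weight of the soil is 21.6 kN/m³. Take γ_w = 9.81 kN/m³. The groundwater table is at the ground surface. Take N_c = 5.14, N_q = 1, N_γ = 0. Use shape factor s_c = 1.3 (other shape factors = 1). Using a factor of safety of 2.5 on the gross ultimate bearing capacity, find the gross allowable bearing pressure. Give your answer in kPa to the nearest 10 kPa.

With the water table at the surface the whole profile is submerged: γ' = 21.6 − 9.81 = 11.79 kN/m³, so q = γ'·D_f = 18.392 kPa.
q_ult = c·N_c·s_c + q·N_q
     = 33 × 5.14 × 1.3 + 18.392 × 1
     = 220.51 + 18.392 = 238.9 kPa.
q_all = 238.9 / 2.5 = 95.559 kPa.

q_all ≈ 100 kPa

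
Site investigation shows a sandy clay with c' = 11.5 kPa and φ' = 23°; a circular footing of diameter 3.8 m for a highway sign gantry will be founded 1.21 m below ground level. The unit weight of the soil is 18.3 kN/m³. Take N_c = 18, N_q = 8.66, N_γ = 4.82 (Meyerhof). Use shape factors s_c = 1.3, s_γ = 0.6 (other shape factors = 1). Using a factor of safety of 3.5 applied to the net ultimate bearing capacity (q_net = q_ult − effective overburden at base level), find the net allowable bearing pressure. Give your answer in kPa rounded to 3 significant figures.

q_all(net) ≈ 154 kPa

q = γ·D_f = 18.3 × 1.21 = 22.143 kPa.
c·N_c·s_c = 11.5 × 18 × 1.3 = 269.1 kPa
q·N_q = 22.143 × 8.66 = 191.76 kPa
0.5·γ·B·N_γ·s_γ = 0.5 × 18.3 × 3.8 × 4.82 × 0.6 = 100.55 kPa
q_ult = 269.1 + 191.76 + 100.55 = 561.41 kPa.
Net ultimate: q_net = 561.41 − 22.143 = 539.27 kPa.
q_all(net) = 539.27 / 3.5 = 154.08 kPa.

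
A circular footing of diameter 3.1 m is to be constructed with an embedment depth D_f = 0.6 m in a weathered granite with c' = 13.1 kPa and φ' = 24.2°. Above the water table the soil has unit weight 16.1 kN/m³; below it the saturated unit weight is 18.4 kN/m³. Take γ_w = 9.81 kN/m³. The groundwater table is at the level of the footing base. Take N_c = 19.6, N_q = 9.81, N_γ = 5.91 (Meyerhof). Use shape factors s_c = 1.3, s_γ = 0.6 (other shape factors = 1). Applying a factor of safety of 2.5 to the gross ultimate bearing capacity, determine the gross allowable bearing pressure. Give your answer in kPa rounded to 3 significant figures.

q = γ·D_f = 16.1 × 0.6 = 9.66 kPa.
For the ½γBN_γ term take γ' = 18.4 − 9.81 = 8.59 kN/m³ (soil below base is submerged).
c·N_c·s_c = 13.1 × 19.6 × 1.3 = 333.79 kPa
q·N_q = 9.66 × 9.81 = 94.765 kPa
0.5·γ·B·N_γ·s_γ = 0.5 × 8.59 × 3.1 × 5.91 × 0.6 = 47.213 kPa
q_ult = 333.79 + 94.765 + 47.213 = 475.77 kPa.
q_all = q_ult / FS = 475.77 / 2.5 = 190.31 kPa.

q_all ≈ 190 kPa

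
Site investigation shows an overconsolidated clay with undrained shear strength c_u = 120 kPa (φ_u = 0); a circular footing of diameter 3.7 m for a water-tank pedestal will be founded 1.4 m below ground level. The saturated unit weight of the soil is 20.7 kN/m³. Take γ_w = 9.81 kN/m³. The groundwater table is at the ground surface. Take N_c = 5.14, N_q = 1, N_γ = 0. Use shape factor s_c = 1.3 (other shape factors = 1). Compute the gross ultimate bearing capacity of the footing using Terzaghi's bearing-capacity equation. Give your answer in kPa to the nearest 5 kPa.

q_ult ≈ 815 kPa

With the water table at the surface the whole profile is submerged: γ' = 20.7 − 9.81 = 10.89 kN/m³, so q = γ'·D_f = 15.246 kPa.
q_ult = c·N_c·s_c + q·N_q
     = 120 × 5.14 × 1.3 + 15.246 × 1
     = 801.84 + 15.246 = 817.09 kPa.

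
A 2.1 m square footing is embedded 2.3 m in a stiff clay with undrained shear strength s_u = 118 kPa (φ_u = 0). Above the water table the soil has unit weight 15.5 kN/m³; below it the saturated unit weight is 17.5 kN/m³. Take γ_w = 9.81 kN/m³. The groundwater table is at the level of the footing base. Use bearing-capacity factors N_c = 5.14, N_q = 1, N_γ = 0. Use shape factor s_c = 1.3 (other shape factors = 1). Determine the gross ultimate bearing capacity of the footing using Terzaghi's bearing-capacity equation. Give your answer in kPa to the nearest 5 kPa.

q_ult ≈ 825 kPa

Effective surcharge at the founding depth q = γ·D_f = 15.5 × 2.3 = 35.65 kPa.
q_ult = c·N_c·s_c + q·N_q
     = 118 × 5.14 × 1.3 + 35.65 × 1
     = 788.48 + 35.65 = 824.13 kPa.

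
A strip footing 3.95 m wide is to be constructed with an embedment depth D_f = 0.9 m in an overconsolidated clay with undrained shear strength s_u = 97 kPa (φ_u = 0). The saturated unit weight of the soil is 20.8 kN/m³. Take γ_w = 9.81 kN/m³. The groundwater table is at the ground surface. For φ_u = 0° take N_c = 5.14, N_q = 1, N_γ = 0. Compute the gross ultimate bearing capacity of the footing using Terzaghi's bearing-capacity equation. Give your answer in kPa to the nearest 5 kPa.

Water table at ground surface, so effective unit weight γ' = 20.8 − 9.81 = 10.99 kN/m³ is used throughout; overburden q = 10.99 × 0.9 = 9.891 kPa.
Cohesion term c·N_c = 97 × 5.14 = 498.58 kPa; surcharge term q·N_q = 9.891 × 1 = 9.891 kPa.
q_ult = 498.58 + 9.891 = 508.47 kPa.

q_ult ≈ 510 kPa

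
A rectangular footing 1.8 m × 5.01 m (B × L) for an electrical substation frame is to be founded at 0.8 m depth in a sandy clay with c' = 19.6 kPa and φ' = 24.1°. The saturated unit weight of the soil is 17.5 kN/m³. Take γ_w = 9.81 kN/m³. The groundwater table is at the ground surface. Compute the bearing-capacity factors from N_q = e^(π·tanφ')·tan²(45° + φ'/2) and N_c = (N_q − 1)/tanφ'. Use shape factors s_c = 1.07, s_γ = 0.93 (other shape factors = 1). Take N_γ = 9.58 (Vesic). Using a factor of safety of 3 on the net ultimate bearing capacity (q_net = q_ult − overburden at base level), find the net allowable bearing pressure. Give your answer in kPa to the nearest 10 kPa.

N_q = e^(π·tan24.1°)·tan²(57.05°) = 9.7; N_c = (N_q − 1)/tanφ' = 19.46.
With the water table at the surface the whole profile is submerged: γ' = 17.5 − 9.81 = 7.69 kN/m³, so q = γ'·D_f = 6.152 kPa; the same γ' applies in the ½γBN_γ term.
q_ult = c·N_c·s_c + q·N_q + 0.5·γ·B·N_γ·s_γ
     = 19.6 × 19.458 × 1.07 + 6.152 × 9.7038 + 0.5 × 7.69 × 1.8 × 9.58 × 0.93
     = 408.06 + 59.698 + 61.662 = 529.42 kPa.
q_net = 529.42 − 6.152 = 523.27 kPa.
q_all(net) = 523.27 / 3 = 174.42 kPa.

q_all(net) ≈ 170 kPa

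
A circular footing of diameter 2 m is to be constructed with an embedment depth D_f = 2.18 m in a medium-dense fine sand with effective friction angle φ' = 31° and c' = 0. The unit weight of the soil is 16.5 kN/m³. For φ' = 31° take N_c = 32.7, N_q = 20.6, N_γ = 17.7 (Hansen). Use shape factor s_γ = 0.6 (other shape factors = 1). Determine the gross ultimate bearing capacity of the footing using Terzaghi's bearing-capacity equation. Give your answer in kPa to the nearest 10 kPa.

q_ult ≈ 920 kPa

Effective surcharge at the founding depth q = γ·D_f = 16.5 × 2.18 = 35.97 kPa.
q_ult = q·N_q + 0.5·γ·B·N_γ·s_γ
     = 35.97 × 20.6 + 0.5 × 16.5 × 2 × 17.7 × 0.6
     = 740.98 + 175.23 = 916.21 kPa.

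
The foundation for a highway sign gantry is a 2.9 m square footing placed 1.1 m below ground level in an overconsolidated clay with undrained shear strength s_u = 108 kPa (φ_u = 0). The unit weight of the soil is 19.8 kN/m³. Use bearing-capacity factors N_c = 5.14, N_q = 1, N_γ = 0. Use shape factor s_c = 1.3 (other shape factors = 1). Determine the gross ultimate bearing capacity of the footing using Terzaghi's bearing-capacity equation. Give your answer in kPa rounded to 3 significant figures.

q_ult ≈ 743 kPa

q = γ·D_f = 19.8 × 1.1 = 21.78 kPa.
c·N_c·s_c = 108 × 5.14 × 1.3 = 721.66 kPa
q·N_q = 21.78 × 1 = 21.78 kPa
q_ult = 721.66 + 21.78 = 743.44 kPa.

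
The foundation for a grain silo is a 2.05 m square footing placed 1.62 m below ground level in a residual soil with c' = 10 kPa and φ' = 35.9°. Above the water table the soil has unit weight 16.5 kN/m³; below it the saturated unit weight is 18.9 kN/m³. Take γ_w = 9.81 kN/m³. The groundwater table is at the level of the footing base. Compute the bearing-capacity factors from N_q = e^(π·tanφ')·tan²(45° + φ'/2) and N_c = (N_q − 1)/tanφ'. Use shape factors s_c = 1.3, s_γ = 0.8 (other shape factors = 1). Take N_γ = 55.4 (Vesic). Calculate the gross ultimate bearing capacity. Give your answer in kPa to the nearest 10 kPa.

q_ult ≈ 2060 kPa

tan35.9° = 0.7239, so N_q = e^(π×0.7239)·tan²(62.95°) = 9.719 × 3.835 = 37.28.
N_c = (37.28 − 1)/tan35.9° = 50.11.
Overburden at base level: q = 16.5 × 1.62 = 26.73 kPa.
Below the base the soil is submerged, so the ½γBN_γ term uses γ' = 18.9 − 9.81 = 9.09 kN/m³.
Cohesion term c·N_c·s_c = 10 × 50.115 × 1.3 = 651.49 kPa; surcharge term q·N_q = 26.73 × 37.277 = 996.41 kPa; self-weight term 0.5·γ·B·N_γ·s_γ = 0.5 × 9.09 × 2.05 × 55.4 × 0.8 = 412.94 kPa.
q_ult = 651.49 + 996.41 + 412.94 = 2060.8 kPa.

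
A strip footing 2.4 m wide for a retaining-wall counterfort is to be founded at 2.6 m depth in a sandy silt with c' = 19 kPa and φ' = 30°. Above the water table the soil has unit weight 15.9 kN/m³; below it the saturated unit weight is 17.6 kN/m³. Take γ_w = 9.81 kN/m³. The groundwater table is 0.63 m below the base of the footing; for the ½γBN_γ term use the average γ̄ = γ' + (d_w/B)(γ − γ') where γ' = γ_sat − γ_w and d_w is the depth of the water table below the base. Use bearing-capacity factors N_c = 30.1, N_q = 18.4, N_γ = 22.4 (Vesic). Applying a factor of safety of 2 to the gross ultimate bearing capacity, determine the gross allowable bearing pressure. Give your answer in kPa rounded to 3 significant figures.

q_all ≈ 800 kPa

Effective surcharge at the founding depth q = γ·D_f = 15.9 × 2.6 = 41.34 kPa.
With d_w = 0.63 m < B, γ̄ = 7.79 + (0.63/2.4) × (15.9 − 7.79) = 9.9189 kN/m³.
q_ult = c·N_c + q·N_q + 0.5·γ·B·N_γ
     = 19 × 30.1 + 41.34 × 18.4 + 0.5 × 9.9189 × 2.4 × 22.4
     = 571.9 + 760.66 + 266.62 = 1599.2 kPa.
q_all = q_ult / FS = 1599.2 / 2 = 799.59 kPa.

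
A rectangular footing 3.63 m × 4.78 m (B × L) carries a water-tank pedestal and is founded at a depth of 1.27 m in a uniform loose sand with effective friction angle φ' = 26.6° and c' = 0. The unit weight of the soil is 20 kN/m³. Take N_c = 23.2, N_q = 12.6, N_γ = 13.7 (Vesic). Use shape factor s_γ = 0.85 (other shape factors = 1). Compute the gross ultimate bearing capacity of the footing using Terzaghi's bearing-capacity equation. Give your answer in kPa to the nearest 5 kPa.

Effective surcharge at the founding depth q = γ·D_f = 20 × 1.27 = 25.4 kPa.
q_ult = q·N_q + 0.5·γ·B·N_γ·s_γ
     = 25.4 × 12.6 + 0.5 × 20 × 3.63 × 13.7 × 0.85
     = 320.04 + 422.71 = 742.75 kPa.

q_ult ≈ 745 kPa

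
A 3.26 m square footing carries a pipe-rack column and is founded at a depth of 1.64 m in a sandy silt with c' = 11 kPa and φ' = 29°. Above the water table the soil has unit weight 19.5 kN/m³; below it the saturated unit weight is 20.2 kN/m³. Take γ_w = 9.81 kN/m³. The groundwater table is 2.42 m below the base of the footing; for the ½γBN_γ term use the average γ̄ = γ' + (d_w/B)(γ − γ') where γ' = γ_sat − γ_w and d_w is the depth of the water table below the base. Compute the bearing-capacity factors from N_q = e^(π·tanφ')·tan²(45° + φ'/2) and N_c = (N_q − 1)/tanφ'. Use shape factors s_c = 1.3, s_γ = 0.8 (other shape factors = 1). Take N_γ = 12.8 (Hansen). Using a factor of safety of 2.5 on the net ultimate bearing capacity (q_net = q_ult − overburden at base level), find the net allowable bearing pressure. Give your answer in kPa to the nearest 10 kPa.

N_q = e^(π·tan29°)·tan²(59.5°) = 16.44; N_c = (N_q − 1)/tanφ' = 27.86.
q = γ·D_f = 19.5 × 1.64 = 31.98 kPa.
γ' = 10.39 kN/m³; averaging over the depth B below the base, γ̄ = γ' + (d_w/B)(γ − γ') = 17.153 kN/m³.
c·N_c·s_c = 11 × 27.86 × 1.3 = 398.4 kPa
q·N_q = 31.98 × 16.443 = 525.86 kPa
0.5·γ·B·N_γ·s_γ = 0.5 × 17.153 × 3.26 × 12.8 × 0.8 = 286.3 kPa
q_ult = 398.4 + 525.86 + 286.3 = 1210.6 kPa.
q_net = 1210.6 − 31.98 = 1178.6 kPa.
q_all(net) = 1178.6 / 2.5 = 471.43 kPa.

q_all(net) ≈ 470 kPa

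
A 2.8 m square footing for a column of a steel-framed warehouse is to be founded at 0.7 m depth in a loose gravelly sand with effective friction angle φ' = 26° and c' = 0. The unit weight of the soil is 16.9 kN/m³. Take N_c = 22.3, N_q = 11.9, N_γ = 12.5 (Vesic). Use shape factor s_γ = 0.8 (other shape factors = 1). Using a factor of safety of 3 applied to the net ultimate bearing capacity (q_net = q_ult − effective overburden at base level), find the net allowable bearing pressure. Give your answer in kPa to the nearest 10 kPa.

q = γ·D_f = 16.9 × 0.7 = 11.83 kPa.
q·N_q = 11.83 × 11.9 = 140.78 kPa
0.5·γ·B·N_γ·s_γ = 0.5 × 16.9 × 2.8 × 12.5 × 0.8 = 236.6 kPa
q_ult = 140.78 + 236.6 = 377.38 kPa.
Net ultimate: q_net = 377.38 − 11.83 = 365.55 kPa.
q_all(net) = 365.55 / 3 = 121.85 kPa.

q_all(net) ≈ 120 kPa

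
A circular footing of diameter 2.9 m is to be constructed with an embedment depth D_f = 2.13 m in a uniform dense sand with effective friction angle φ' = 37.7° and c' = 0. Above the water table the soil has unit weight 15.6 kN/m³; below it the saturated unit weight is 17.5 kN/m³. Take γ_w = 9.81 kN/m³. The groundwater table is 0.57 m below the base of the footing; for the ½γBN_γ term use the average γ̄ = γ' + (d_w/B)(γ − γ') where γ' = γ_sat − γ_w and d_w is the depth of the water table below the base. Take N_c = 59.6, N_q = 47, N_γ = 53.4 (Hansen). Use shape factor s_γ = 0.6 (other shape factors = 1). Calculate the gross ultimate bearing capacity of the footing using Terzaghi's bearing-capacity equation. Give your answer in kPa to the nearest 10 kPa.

q = γ·D_f = 15.6 × 2.13 = 33.228 kPa.
γ' = 7.69 kN/m³; averaging over the depth B below the base, γ̄ = γ' + (d_w/B)(γ − γ') = 9.2447 kN/m³.
q·N_q = 33.228 × 47 = 1561.7 kPa
0.5·γ·B·N_γ·s_γ = 0.5 × 9.2447 × 2.9 × 53.4 × 0.6 = 429.49 kPa
q_ult = 1561.7 + 429.49 = 1991.2 kPa.

q_ult ≈ 1990 kPa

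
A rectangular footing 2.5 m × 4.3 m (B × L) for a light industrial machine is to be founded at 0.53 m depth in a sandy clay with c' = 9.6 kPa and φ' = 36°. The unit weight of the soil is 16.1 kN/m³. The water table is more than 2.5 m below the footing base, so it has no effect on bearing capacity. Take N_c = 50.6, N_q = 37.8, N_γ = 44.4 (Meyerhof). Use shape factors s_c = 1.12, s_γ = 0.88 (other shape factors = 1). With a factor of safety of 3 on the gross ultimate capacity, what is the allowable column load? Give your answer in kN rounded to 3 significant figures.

P_all ≈ 5920 kN

Effective surcharge at the founding depth q = γ·D_f = 16.1 × 0.53 = 8.533 kPa.
q_ult = c·N_c·s_c + q·N_q + 0.5·γ·B·N_γ·s_γ
     = 9.6 × 50.6 × 1.12 + 8.533 × 37.8 + 0.5 × 16.1 × 2.5 × 44.4 × 0.88
     = 544.05 + 322.55 + 786.32 = 1652.9 kPa.
Gross allowable pressure q_all = 1652.9 / 3 = 550.97 kPa.
Footing area = 10.75 m², so allowable column load = 550.97 × 10.75 = 5923 kN.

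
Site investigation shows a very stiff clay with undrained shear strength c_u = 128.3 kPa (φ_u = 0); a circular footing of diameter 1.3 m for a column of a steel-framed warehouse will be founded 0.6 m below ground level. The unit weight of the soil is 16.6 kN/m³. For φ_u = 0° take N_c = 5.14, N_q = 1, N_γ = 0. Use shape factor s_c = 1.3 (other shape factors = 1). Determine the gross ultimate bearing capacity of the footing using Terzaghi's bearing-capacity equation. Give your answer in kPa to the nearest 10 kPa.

q_ult ≈ 870 kPa

q = γ·D_f = 16.6 × 0.6 = 9.96 kPa.
c·N_c·s_c = 128.3 × 5.14 × 1.3 = 857.3 kPa
q·N_q = 9.96 × 1 = 9.96 kPa
q_ult = 857.3 + 9.96 = 867.26 kPa.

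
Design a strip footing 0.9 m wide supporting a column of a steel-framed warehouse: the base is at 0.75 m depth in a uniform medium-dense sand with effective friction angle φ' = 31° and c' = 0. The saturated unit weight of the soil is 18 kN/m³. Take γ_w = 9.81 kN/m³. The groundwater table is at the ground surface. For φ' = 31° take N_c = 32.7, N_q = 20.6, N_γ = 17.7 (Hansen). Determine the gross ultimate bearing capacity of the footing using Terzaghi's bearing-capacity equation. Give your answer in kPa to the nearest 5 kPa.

γ' = 18 − 9.81 = 8.19 kN/m³ (submerged throughout). q = 8.19 × 0.75 = 6.1425 kPa; the same γ' applies in the ½γBN_γ term.
q·N_q = 6.1425 × 20.6 = 126.54 kPa
0.5·γ·B·N_γ = 0.5 × 8.19 × 0.9 × 17.7 = 65.233 kPa
q_ult = 126.54 + 65.233 = 191.77 kPa.

q_ult ≈ 190 kPa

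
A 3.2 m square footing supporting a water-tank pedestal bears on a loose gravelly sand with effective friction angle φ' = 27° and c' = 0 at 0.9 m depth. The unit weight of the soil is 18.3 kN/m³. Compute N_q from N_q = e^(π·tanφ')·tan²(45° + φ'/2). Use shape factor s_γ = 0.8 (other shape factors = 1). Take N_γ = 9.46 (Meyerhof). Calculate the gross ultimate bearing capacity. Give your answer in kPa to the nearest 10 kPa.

q_ult ≈ 440 kPa

tan27° = 0.5095, so N_q = e^(π×0.5095)·tan²(58.5°) = 4.957 × 2.663 = 13.2.
Overburden at base level: q = 18.3 × 0.9 = 16.47 kPa.
Surcharge term q·N_q = 16.47 × 13.199 = 217.39 kPa; self-weight term 0.5·γ·B·N_γ·s_γ = 0.5 × 18.3 × 3.2 × 9.46 × 0.8 = 221.59 kPa.
q_ult = 217.39 + 221.59 = 438.98 kPa.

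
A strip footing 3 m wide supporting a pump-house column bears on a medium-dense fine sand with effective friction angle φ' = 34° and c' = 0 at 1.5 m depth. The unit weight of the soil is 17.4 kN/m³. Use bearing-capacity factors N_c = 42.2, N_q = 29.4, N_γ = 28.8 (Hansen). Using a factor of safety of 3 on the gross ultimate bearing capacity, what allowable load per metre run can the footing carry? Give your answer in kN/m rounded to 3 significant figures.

Effective surcharge at the founding depth q = γ·D_f = 17.4 × 1.5 = 26.1 kPa.
q_ult = q·N_q + 0.5·γ·B·N_γ
     = 26.1 × 29.4 + 0.5 × 17.4 × 3 × 28.8
     = 767.34 + 751.68 = 1519 kPa.
Gross allowable pressure q_all = 1519 / 3 = 506.34 kPa.
Allowable wall load = q_all × B = 506.34 × 3 = 1519 kN per metre run.

≈ 1520 kN/m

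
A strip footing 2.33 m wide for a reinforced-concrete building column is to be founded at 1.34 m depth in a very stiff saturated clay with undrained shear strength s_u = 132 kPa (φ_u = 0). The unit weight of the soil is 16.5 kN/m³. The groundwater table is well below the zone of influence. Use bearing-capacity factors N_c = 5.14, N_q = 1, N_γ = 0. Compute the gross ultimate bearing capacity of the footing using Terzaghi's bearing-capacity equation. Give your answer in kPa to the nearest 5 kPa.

Effective surcharge at the founding depth q = γ·D_f = 16.5 × 1.34 = 22.11 kPa.
q_ult = c·N_c + q·N_q
     = 132 × 5.14 + 22.11 × 1
     = 678.48 + 22.11 = 700.59 kPa.

q_ult ≈ 700 kPa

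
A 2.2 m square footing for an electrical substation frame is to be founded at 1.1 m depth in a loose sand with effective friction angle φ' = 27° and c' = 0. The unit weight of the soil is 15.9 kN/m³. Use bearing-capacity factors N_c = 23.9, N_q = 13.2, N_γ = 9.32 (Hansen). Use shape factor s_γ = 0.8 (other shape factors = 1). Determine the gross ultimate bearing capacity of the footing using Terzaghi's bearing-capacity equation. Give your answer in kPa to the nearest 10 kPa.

q_ult ≈ 360 kPa

Effective surcharge at the founding depth q = γ·D_f = 15.9 × 1.1 = 17.49 kPa.
q_ult = q·N_q + 0.5·γ·B·N_γ·s_γ
     = 17.49 × 13.2 + 0.5 × 15.9 × 2.2 × 9.32 × 0.8
     = 230.87 + 130.41 = 361.27 kPa.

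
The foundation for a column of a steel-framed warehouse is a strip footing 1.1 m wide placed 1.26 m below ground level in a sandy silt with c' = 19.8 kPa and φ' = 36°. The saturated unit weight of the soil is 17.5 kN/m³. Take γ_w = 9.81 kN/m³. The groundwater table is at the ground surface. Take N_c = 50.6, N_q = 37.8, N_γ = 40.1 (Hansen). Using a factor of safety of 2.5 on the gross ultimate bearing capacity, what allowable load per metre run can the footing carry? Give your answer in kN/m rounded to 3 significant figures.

γ' = 17.5 − 9.81 = 7.69 kN/m³ (submerged throughout). q = 7.69 × 1.26 = 9.6894 kPa; the same γ' applies in the ½γBN_γ term.
c·N_c = 19.8 × 50.6 = 1001.9 kPa
q·N_q = 9.6894 × 37.8 = 366.26 kPa
0.5·γ·B·N_γ = 0.5 × 7.69 × 1.1 × 40.1 = 169.6 kPa
q_ult = 1001.9 + 366.26 + 169.6 = 1537.7 kPa.
Gross allowable pressure q_all = 1537.7 / 2.5 = 615.1 kPa.
Allowable wall load = q_all × B = 615.1 × 1.1 = 676.61 kN per metre run.

≈ 677 kN/m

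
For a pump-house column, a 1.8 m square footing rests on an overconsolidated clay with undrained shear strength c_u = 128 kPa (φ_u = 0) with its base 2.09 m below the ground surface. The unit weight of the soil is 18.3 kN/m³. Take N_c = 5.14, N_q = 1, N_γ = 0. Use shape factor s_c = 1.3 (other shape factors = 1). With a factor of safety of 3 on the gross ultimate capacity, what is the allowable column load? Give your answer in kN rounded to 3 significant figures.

q = γ·D_f = 18.3 × 2.09 = 38.247 kPa.
c·N_c·s_c = 128 × 5.14 × 1.3 = 855.3 kPa
q·N_q = 38.247 × 1 = 38.247 kPa
q_ult = 855.3 + 38.247 = 893.54 kPa.
Gross allowable pressure q_all = 893.54 / 3 = 297.85 kPa.
Footing area = 3.24 m², so allowable column load = 297.85 × 3.24 = 965.03 kN.

P_all ≈ 965 kN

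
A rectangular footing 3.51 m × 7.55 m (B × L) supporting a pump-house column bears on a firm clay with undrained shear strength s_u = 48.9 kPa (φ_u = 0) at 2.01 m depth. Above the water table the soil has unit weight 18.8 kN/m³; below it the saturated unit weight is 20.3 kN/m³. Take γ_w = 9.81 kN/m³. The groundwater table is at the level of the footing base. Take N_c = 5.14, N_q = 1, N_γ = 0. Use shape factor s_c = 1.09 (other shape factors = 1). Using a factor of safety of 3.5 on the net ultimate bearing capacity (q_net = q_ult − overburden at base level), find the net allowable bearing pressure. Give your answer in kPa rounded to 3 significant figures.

q_all(net) ≈ 78.3 kPa

Effective surcharge at the founding depth q = γ·D_f = 18.8 × 2.01 = 37.788 kPa.
q_ult = c·N_c·s_c + q·N_q
     = 48.9 × 5.14 × 1.09 + 37.788 × 1
     = 273.97 + 37.788 = 311.76 kPa.
q_net = 311.76 − 37.788 = 273.97 kPa.
q_all(net) = 273.97 / 3.5 = 78.276 kPa.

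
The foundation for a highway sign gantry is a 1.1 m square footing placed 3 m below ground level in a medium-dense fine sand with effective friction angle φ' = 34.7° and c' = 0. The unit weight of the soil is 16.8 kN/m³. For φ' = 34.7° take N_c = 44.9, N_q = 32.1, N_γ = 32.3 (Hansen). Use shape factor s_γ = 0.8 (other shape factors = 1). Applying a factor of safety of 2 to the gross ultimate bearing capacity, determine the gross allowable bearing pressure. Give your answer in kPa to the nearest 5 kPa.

Effective surcharge at the founding depth q = γ·D_f = 16.8 × 3 = 50.4 kPa.
q_ult = q·N_q + 0.5·γ·B·N_γ·s_γ
     = 50.4 × 32.1 + 0.5 × 16.8 × 1.1 × 32.3 × 0.8
     = 1617.8 + 238.76 = 1856.6 kPa.
q_all = q_ult / FS = 1856.6 / 2 = 928.3 kPa.

q_all ≈ 930 kPa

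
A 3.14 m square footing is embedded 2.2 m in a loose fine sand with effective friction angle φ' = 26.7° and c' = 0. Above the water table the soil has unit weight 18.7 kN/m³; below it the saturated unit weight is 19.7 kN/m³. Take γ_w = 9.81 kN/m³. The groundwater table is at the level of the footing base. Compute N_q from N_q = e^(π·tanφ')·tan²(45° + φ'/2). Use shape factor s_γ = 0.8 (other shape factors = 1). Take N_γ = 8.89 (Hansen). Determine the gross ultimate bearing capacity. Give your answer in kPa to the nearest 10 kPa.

tan26.7° = 0.5029, so N_q = e^(π×0.5029)·tan²(58.35°) = 4.855 × 2.632 = 12.78.
q = γ·D_f = 18.7 × 2.2 = 41.14 kPa.
For the ½γBN_γ term take γ' = 19.7 − 9.81 = 9.89 kN/m³ (soil below base is submerged).
q·N_q = 41.14 × 12.778 = 525.7 kPa
0.5·γ·B·N_γ·s_γ = 0.5 × 9.89 × 3.14 × 8.89 × 0.8 = 110.43 kPa
q_ult = 525.7 + 110.43 = 636.13 kPa.

q_ult ≈ 640 kPa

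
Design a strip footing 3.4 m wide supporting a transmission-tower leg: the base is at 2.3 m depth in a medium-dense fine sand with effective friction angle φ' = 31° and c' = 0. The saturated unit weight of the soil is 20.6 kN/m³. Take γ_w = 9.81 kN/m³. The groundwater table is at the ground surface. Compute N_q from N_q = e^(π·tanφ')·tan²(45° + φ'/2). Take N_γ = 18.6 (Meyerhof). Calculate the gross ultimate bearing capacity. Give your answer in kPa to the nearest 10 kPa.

q_ult ≈ 850 kPa

tan31° = 0.6009, so N_q = e^(π×0.6009)·tan²(60.5°) = 6.604 × 3.124 = 20.63.
With the water table at the surface the whole profile is submerged: γ' = 20.6 − 9.81 = 10.79 kN/m³, so q = γ'·D_f = 24.817 kPa; the same γ' applies in the ½γBN_γ term.
q_ult = q·N_q + 0.5·γ·B·N_γ
     = 24.817 × 20.631 + 0.5 × 10.79 × 3.4 × 18.6
     = 511.99 + 341.18 = 853.17 kPa.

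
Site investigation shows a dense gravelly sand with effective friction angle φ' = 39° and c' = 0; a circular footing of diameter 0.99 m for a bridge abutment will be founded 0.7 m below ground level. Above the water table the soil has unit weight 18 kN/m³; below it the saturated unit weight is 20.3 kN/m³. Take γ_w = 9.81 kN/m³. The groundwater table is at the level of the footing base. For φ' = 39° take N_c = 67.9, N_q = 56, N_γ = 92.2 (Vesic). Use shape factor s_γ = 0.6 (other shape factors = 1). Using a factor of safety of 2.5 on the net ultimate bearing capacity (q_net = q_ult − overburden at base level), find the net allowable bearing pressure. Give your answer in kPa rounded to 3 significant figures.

q_all(net) ≈ 392 kPa

Effective surcharge at the founding depth q = γ·D_f = 18 × 0.7 = 12.6 kPa.
The water table coincides with the base, so in the self-weight term γ → γ' = 10.49 kN/m³.
q_ult = q·N_q + 0.5·γ·B·N_γ·s_γ
     = 12.6 × 56 + 0.5 × 10.49 × 0.99 × 92.2 × 0.6
     = 705.6 + 287.25 = 992.85 kPa.
q_net = 992.85 − 12.6 = 980.25 kPa.
q_all(net) = 980.25 / 2.5 = 392.1 kPa.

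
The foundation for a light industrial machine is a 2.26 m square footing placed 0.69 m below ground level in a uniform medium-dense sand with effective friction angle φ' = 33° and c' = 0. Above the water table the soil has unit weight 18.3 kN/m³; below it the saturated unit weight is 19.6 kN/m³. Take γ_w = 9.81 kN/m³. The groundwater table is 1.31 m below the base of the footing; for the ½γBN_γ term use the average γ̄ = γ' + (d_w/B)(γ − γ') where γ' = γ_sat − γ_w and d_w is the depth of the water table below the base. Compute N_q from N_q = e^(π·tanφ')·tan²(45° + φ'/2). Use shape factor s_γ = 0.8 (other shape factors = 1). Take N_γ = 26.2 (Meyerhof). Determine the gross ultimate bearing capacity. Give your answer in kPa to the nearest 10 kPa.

q_ult ≈ 680 kPa

tan33° = 0.6494, so N_q = e^(π×0.6494)·tan²(61.5°) = 7.692 × 3.392 = 26.09.
Effective surcharge at the founding depth q = γ·D_f = 18.3 × 0.69 = 12.627 kPa.
With d_w = 1.31 m < B, γ̄ = 9.79 + (1.31/2.26) × (18.3 − 9.79) = 14.723 kN/m³.
q_ult = q·N_q + 0.5·γ·B·N_γ·s_γ
     = 12.627 × 26.092 + 0.5 × 14.723 × 2.26 × 26.2 × 0.8
     = 329.46 + 348.71 = 678.17 kPa.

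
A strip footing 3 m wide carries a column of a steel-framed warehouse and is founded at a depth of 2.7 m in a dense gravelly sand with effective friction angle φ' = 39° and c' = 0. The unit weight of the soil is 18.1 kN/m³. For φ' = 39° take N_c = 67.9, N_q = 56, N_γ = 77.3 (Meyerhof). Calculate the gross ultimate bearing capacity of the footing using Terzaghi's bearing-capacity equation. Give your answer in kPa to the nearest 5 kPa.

Effective surcharge at the founding depth q = γ·D_f = 18.1 × 2.7 = 48.87 kPa.
q_ult = q·N_q + 0.5·γ·B·N_γ
     = 48.87 × 56 + 0.5 × 18.1 × 3 × 77.3
     = 2736.7 + 2098.7 = 4835.4 kPa.

q_ult ≈ 4835 kPa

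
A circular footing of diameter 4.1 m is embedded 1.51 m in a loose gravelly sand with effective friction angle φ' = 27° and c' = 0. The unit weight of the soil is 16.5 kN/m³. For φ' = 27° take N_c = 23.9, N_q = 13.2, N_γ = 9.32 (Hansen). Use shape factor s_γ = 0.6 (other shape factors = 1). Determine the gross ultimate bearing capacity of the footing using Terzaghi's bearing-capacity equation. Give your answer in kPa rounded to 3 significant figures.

q_ult ≈ 518 kPa

q = γ·D_f = 16.5 × 1.51 = 24.915 kPa.
q·N_q = 24.915 × 13.2 = 328.88 kPa
0.5·γ·B·N_γ·s_γ = 0.5 × 16.5 × 4.1 × 9.32 × 0.6 = 189.15 kPa
q_ult = 328.88 + 189.15 = 518.03 kPa.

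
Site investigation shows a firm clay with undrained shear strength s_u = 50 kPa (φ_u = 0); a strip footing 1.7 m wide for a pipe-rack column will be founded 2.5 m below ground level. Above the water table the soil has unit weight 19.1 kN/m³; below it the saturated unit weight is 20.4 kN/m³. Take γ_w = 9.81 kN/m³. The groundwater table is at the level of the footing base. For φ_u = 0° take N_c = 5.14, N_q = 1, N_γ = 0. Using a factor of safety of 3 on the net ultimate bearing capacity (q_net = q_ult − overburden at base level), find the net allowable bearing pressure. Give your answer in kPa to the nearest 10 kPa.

Effective surcharge at the founding depth q = γ·D_f = 19.1 × 2.5 = 47.75 kPa.
q_ult = c·N_c + q·N_q
     = 50 × 5.14 + 47.75 × 1
     = 257 + 47.75 = 304.75 kPa.
q_net = 304.75 − 47.75 = 257 kPa.
q_all(net) = 257 / 3 = 85.667 kPa.

q_all(net) ≈ 90 kPa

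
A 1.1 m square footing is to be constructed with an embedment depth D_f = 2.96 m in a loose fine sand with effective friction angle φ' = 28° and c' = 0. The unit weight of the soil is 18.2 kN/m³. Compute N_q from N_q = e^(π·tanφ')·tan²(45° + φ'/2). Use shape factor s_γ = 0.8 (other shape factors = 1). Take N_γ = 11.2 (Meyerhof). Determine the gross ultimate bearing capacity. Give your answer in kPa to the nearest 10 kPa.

tan28° = 0.5317, so N_q = e^(π×0.5317)·tan²(59°) = 5.314 × 2.77 = 14.72.
Overburden at base level: q = 18.2 × 2.96 = 53.872 kPa.
Surcharge term q·N_q = 53.872 × 14.72 = 792.99 kPa; self-weight term 0.5·γ·B·N_γ·s_γ = 0.5 × 18.2 × 1.1 × 11.2 × 0.8 = 89.69 kPa.
q_ult = 792.99 + 89.69 = 882.68 kPa.

q_ult ≈ 880 kPa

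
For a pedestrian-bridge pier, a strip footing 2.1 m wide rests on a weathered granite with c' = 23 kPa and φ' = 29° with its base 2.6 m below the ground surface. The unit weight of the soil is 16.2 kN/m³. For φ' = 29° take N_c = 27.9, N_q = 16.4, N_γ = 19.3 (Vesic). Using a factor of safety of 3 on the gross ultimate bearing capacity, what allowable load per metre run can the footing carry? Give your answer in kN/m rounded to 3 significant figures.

Effective surcharge at the founding depth q = γ·D_f = 16.2 × 2.6 = 42.12 kPa.
q_ult = c·N_c + q·N_q + 0.5·γ·B·N_γ
     = 23 × 27.9 + 42.12 × 16.4 + 0.5 × 16.2 × 2.1 × 19.3
     = 641.7 + 690.77 + 328.29 = 1660.8 kPa.
Gross allowable pressure q_all = 1660.8 / 3 = 553.59 kPa.
Allowable wall load = q_all × B = 553.59 × 2.1 = 1162.5 kN per metre run.

≈ 1160 kN/m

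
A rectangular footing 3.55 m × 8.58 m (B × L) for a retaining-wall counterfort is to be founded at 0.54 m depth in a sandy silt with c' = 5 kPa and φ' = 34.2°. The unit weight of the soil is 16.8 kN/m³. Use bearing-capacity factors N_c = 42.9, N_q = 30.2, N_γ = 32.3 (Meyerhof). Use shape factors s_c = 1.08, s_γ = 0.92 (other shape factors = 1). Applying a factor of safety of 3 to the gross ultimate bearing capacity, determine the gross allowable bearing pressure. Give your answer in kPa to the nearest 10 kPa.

q_all ≈ 460 kPa

q = γ·D_f = 16.8 × 0.54 = 9.072 kPa.
c·N_c·s_c = 5 × 42.9 × 1.08 = 231.66 kPa
q·N_q = 9.072 × 30.2 = 273.97 kPa
0.5·γ·B·N_γ·s_γ = 0.5 × 16.8 × 3.55 × 32.3 × 0.92 = 886.13 kPa
q_ult = 231.66 + 273.97 + 886.13 = 1391.8 kPa.
q_all = q_ult / FS = 1391.8 / 3 = 463.92 kPa.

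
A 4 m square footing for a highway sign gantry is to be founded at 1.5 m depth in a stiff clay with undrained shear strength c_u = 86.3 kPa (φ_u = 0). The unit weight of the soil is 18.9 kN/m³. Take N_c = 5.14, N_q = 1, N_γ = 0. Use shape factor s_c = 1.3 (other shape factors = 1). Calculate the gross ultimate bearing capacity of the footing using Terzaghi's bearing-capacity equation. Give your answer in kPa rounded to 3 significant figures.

Effective surcharge at the founding depth q = γ·D_f = 18.9 × 1.5 = 28.35 kPa.
q_ult = c·N_c·s_c + q·N_q
     = 86.3 × 5.14 × 1.3 + 28.35 × 1
     = 576.66 + 28.35 = 605.01 kPa.

q_ult ≈ 605 kPa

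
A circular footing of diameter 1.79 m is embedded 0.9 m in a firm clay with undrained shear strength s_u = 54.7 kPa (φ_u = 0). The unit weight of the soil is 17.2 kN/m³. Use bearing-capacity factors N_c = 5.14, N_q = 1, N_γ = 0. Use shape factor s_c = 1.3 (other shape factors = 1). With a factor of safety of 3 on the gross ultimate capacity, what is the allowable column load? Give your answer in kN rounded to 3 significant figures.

Effective surcharge at the founding depth q = γ·D_f = 17.2 × 0.9 = 15.48 kPa.
q_ult = c·N_c·s_c + q·N_q
     = 54.7 × 5.14 × 1.3 + 15.48 × 1
     = 365.51 + 15.48 = 380.99 kPa.
Gross allowable pressure q_all = 380.99 / 3 = 127 kPa.
Footing area = 2.5165 m², so allowable column load = 127 × 2.5165 = 319.58 kN.

P_all ≈ 320 kN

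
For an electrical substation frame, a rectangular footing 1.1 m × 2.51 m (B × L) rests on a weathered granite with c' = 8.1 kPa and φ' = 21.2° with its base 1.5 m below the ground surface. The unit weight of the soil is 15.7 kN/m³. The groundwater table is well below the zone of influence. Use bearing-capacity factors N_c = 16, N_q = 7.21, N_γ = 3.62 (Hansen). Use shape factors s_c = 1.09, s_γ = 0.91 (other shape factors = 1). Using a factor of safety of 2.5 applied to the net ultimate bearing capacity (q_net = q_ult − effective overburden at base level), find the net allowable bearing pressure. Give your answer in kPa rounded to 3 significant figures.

q = γ·D_f = 15.7 × 1.5 = 23.55 kPa.
c·N_c·s_c = 8.1 × 16 × 1.09 = 141.26 kPa
q·N_q = 23.55 × 7.21 = 169.8 kPa
0.5·γ·B·N_γ·s_γ = 0.5 × 15.7 × 1.1 × 3.62 × 0.91 = 28.445 kPa
q_ult = 141.26 + 169.8 + 28.445 = 339.5 kPa.
Net ultimate: q_net = 339.5 − 23.55 = 315.95 kPa.
q_all(net) = 315.95 / 2.5 = 126.38 kPa.

q_all(net) ≈ 126 kPa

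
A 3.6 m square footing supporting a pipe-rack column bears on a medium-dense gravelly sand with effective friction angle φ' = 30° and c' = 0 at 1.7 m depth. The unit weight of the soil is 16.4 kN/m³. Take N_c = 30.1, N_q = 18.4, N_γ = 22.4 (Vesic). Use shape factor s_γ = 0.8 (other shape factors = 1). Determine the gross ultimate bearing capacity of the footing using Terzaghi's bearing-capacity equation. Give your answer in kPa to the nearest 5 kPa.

Effective surcharge at the founding depth q = γ·D_f = 16.4 × 1.7 = 27.88 kPa.
q_ult = q·N_q + 0.5·γ·B·N_γ·s_γ
     = 27.88 × 18.4 + 0.5 × 16.4 × 3.6 × 22.4 × 0.8
     = 512.99 + 529 = 1042 kPa.

q_ult ≈ 1040 kPa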